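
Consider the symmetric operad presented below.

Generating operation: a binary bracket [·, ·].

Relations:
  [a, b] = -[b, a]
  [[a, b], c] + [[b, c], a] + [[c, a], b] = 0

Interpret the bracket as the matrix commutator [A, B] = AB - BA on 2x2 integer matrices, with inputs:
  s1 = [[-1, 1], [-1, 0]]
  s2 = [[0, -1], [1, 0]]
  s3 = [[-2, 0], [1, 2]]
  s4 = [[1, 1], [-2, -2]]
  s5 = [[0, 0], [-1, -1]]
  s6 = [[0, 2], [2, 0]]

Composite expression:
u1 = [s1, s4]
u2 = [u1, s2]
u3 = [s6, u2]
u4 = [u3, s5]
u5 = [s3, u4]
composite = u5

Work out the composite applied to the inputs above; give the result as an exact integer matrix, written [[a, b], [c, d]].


[[36, 144], [-216, -36]]

[s1, s4] = [[-1, -4], [-5, 1]]
[[s1, s4], s2] = [[-9, 2], [2, 9]]
[s6, [[s1, s4], s2]] = [[0, 36], [-36, 0]]
[[s6, [[s1, s4], s2]], s5] = [[-36, -36], [-36, 36]]
[s3, [[s6, [[s1, s4], s2]], s5]] = [[36, 144], [-216, -36]]


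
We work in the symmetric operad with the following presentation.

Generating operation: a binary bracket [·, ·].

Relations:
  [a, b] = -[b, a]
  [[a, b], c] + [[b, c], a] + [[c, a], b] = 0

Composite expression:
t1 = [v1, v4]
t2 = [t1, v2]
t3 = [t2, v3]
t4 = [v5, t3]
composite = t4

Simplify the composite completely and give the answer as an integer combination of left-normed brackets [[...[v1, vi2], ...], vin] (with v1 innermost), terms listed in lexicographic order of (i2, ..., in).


-[[[[v1, v4], v2], v3], v5]

A multilinear Lie element is pinned by v1-initial words (v1 innermost).
Composite bracket: [v5, [[[v1, v4], v2], v3]]
The bracket unfolds into 16 signed words via [a, b] = ab - ba (2^4 = 16).
Words beginning with v1 determine it all:
  from v1v4v2v3v5, sign -1: term -[[[[v1, v4], v2], v3], v5]


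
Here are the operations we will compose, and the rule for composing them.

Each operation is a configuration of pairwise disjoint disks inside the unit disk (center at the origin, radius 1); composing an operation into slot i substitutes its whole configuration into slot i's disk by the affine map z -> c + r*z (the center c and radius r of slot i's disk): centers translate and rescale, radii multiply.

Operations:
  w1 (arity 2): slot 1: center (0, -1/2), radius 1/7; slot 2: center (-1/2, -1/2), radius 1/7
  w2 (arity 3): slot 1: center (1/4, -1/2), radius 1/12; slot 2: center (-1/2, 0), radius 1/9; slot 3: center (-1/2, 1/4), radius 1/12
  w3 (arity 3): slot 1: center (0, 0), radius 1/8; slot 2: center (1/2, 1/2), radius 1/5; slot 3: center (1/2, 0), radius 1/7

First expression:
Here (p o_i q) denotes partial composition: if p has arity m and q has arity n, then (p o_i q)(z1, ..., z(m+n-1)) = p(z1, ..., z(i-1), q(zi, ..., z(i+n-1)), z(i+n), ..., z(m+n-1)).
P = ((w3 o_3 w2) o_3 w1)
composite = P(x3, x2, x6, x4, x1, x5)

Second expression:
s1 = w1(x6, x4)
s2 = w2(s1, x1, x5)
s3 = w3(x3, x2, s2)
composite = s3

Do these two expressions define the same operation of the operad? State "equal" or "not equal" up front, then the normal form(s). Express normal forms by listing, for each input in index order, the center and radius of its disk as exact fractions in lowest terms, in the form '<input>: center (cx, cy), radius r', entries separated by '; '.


equal; the common form is x1: center (3/7, 0), radius 1/63; x2: center (1/2, 1/2), radius 1/5; x3: center (0, 0), radius 1/8; x4: center (89/168, -13/168), radius 1/588; x5: center (3/7, 1/28), radius 1/84; x6: center (15/28, -13/168), radius 1/588

Reducing the first expression gives x1: center (3/7, 0), radius 1/63; x2: center (1/2, 1/2), radius 1/5; x3: center (0, 0), radius 1/8; x4: center (89/168, -13/168), radius 1/588; x5: center (3/7, 1/28), radius 1/84; x6: center (15/28, -13/168), radius 1/588
Reducing the second expression gives x1: center (3/7, 0), radius 1/63; x2: center (1/2, 1/2), radius 1/5; x3: center (0, 0), radius 1/8; x4: center (89/168, -13/168), radius 1/588; x5: center (3/7, 1/28), radius 1/84; x6: center (15/28, -13/168), radius 1/588
One common form — equal.


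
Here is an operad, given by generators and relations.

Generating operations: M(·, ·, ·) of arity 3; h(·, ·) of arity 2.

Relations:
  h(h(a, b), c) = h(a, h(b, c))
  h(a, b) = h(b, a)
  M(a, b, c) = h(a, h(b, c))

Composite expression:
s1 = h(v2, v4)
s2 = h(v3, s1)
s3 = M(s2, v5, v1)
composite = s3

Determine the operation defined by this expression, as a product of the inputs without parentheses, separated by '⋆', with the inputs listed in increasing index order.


Shape and order are irrelevant to M; the v-input set decides.
h(v2, v4) flattens to v2 ⋆ v4
h(v3, h(v2, v4)) flattens to v3 ⋆ v2 ⋆ v4
M(h(v3, h(v2, v4)), v5, v1) flattens to v3 ⋆ v2 ⋆ v4 ⋆ v5 ⋆ v1
putting the inputs in ascending order: v1 ⋆ v2 ⋆ v3 ⋆ v4 ⋆ v5

v1 ⋆ v2 ⋆ v3 ⋆ v4 ⋆ v5


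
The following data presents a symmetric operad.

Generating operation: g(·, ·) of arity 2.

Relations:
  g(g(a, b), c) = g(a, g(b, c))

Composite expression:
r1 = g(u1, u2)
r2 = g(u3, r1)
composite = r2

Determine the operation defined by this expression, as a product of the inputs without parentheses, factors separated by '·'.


u3 · u1 · u2

Under associativity of g, the answer is the u's in reading order.
g(u1, u2) unparenthesizes to u1 · u2
g(u3, g(u1, u2)) unparenthesizes to u3 · u1 · u2


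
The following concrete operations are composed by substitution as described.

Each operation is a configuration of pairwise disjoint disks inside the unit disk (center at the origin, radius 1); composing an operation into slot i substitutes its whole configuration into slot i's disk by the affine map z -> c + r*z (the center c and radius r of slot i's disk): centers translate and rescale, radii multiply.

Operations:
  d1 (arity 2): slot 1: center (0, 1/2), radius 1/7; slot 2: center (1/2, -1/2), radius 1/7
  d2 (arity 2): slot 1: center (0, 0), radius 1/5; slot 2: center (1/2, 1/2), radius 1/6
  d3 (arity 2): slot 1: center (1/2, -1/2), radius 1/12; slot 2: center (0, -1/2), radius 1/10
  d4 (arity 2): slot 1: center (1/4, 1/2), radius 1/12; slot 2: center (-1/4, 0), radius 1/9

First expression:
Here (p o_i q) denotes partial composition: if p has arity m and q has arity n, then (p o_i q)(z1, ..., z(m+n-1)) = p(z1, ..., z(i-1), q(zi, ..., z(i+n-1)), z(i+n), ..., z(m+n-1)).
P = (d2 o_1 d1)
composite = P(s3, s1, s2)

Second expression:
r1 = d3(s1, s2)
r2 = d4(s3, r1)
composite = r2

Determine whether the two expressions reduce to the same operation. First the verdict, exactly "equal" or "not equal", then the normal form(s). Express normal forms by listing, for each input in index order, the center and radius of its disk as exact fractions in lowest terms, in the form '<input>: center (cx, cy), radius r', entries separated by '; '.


not equal; first: s1: center (1/10, -1/10), radius 1/35; s2: center (1/2, 1/2), radius 1/6; s3: center (0, 1/10), radius 1/35; second: s1: center (-7/36, -1/18), radius 1/108; s2: center (-1/4, -1/18), radius 1/90; s3: center (1/4, 1/2), radius 1/12

The first composite normalizes to s1: center (1/10, -1/10), radius 1/35; s2: center (1/2, 1/2), radius 1/6; s3: center (0, 1/10), radius 1/35
The second composite normalizes to s1: center (-7/36, -1/18), radius 1/108; s2: center (-1/4, -1/18), radius 1/90; s3: center (1/4, 1/2), radius 1/12
No match — not equal.


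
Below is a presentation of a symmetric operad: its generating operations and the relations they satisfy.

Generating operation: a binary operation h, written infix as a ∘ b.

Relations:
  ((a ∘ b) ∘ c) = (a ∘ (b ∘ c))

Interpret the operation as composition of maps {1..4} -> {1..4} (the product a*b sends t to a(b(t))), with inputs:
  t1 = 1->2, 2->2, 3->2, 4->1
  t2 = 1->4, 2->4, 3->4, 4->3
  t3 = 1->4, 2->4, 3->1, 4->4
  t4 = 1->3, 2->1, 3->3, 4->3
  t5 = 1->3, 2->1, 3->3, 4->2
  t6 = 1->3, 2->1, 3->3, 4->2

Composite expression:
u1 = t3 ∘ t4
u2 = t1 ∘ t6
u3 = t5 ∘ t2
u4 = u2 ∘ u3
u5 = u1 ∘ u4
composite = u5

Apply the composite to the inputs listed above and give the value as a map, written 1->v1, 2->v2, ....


1->4, 2->4, 3->4, 4->4

(t3 ∘ t4) = 1->1, 2->4, 3->1, 4->1
(t1 ∘ t6) = 1->2, 2->2, 3->2, 4->2
(t5 ∘ t2) = 1->2, 2->2, 3->2, 4->3
((t1 ∘ t6) ∘ (t5 ∘ t2)) = 1->2, 2->2, 3->2, 4->2
((t3 ∘ t4) ∘ ((t1 ∘ t6) ∘ (t5 ∘ t2))) = 1->4, 2->4, 3->4, 4->4


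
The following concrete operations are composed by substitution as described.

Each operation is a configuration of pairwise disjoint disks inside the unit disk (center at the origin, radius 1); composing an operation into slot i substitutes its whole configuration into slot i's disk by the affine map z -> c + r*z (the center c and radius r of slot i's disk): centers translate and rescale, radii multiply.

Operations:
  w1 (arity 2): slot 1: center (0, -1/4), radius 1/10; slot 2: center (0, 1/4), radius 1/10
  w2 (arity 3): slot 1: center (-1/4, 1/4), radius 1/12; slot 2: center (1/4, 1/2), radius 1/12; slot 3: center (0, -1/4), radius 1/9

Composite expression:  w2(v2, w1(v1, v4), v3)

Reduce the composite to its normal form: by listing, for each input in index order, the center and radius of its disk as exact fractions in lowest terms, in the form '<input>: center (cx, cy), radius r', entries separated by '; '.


v1: center (1/4, 23/48), radius 1/120; v2: center (-1/4, 1/4), radius 1/12; v3: center (0, -1/4), radius 1/9; v4: center (1/4, 25/48), radius 1/120

Only the slot chain above each v matters under w2; compose those maps.
v2: after 1 affine step, its disk has center (-1/4, 1/4), radius 1/12
v1: after 2 affine steps, its disk has center (1/4, 23/48), radius 1/120
v4: after 2 affine steps, its disk has center (1/4, 25/48), radius 1/120
v3: after 1 affine step, its disk has center (0, -1/4), radius 1/9


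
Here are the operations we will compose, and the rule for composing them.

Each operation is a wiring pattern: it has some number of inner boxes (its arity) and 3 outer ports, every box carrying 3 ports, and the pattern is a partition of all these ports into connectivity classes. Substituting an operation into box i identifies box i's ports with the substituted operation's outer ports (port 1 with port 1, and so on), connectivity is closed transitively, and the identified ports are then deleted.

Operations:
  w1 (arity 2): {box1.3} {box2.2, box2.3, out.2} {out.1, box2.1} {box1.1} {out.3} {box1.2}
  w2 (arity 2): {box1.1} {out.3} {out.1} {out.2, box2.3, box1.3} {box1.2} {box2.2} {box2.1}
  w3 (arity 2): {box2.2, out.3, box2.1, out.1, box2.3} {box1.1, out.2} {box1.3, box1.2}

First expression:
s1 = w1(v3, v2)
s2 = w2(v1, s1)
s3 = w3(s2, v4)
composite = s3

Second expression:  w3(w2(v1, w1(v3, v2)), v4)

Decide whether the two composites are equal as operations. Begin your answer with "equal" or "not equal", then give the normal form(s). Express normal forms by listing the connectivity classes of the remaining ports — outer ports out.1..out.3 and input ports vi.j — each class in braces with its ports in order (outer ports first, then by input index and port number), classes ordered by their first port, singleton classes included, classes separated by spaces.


equal — both sides give {out.1, out.3, v4.1, v4.2, v4.3} {out.2} {v1.1} {v1.2} {v1.3} {v2.1} {v2.2, v2.3} {v3.1} {v3.2} {v3.3}

The first composite normalizes to {out.1, out.3, v4.1, v4.2, v4.3} {out.2} {v1.1} {v1.2} {v1.3} {v2.1} {v2.2, v2.3} {v3.1} {v3.2} {v3.3}
The second composite normalizes to {out.1, out.3, v4.1, v4.2, v4.3} {out.2} {v1.1} {v1.2} {v1.3} {v2.1} {v2.2, v2.3} {v3.1} {v3.2} {v3.3}
Same normal form: equal.


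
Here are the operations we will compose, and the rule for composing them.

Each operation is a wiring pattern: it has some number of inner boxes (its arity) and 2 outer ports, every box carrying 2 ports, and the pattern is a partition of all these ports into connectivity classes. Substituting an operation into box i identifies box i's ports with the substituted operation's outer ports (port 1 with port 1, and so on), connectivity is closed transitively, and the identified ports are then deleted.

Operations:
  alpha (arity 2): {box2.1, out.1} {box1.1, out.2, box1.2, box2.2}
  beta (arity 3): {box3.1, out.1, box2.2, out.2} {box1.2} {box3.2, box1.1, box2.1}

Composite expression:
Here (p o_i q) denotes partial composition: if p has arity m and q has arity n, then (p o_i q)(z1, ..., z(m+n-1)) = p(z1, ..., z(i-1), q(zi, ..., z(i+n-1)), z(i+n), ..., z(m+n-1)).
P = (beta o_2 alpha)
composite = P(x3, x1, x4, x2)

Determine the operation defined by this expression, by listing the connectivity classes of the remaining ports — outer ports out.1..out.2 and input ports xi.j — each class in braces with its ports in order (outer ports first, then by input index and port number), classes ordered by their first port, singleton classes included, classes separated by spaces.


{out.1, out.2, x1.1, x1.2, x2.1, x4.2} {x2.2, x3.1, x4.1} {x3.2}

After gluing at beta, chains via deleted ports link the x-ports.
through alpha, on inputs (x1, x4): {out.1, x4.1} {out.2, x1.1, x1.2, x4.2} (out.j = stage outer ports)
through beta, on inputs (x3, x1, x4, x2): {out.1, out.2, x1.1, x1.2, x2.1, x4.2} {x2.2, x3.1, x4.1} {x3.2} (out.j = stage outer ports)


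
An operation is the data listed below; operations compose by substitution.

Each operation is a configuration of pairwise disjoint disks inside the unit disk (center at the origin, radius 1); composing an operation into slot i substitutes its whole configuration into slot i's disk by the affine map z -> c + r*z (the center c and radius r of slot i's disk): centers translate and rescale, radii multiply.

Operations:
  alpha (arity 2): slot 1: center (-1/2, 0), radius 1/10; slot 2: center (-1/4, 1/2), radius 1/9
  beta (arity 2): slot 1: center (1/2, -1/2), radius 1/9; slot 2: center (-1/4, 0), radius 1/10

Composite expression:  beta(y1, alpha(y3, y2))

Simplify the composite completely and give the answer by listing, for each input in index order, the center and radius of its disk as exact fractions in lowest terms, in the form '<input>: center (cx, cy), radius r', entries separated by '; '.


y1: center (1/2, -1/2), radius 1/9; y2: center (-11/40, 1/20), radius 1/90; y3: center (-3/10, 0), radius 1/100


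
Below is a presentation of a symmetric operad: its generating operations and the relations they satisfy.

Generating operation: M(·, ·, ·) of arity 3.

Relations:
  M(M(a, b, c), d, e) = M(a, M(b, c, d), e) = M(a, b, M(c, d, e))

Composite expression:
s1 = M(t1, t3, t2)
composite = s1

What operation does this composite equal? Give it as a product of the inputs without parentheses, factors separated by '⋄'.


t1 ⋄ t3 ⋄ t2

Associativity of M dissolves the nesting; only the t-input order survives.
M(t1, t3, t2) collapses to t1 ⋄ t3 ⋄ t2


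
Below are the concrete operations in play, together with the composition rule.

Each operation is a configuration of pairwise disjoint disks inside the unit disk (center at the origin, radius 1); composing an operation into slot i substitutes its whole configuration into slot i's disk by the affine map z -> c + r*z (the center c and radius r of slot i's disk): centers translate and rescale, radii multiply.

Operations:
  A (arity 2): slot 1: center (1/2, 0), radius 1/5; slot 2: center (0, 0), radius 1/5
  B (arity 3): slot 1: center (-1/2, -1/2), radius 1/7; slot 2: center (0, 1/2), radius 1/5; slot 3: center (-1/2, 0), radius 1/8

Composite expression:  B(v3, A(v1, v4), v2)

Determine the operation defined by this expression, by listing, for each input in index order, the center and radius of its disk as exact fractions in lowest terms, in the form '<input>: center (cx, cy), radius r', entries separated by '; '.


Only the slot chain above each v matters under B; compose those maps.
v3 passes through 1 substitution, ending at center (-1/2, -1/2), radius 1/7
v1 passes through 2 substitutions, ending at center (1/10, 1/2), radius 1/25
v4 passes through 2 substitutions, ending at center (0, 1/2), radius 1/25
v2 passes through 1 substitution, ending at center (-1/2, 0), radius 1/8

v1: center (1/10, 1/2), radius 1/25; v2: center (-1/2, 0), radius 1/8; v3: center (-1/2, -1/2), radius 1/7; v4: center (0, 1/2), radius 1/25


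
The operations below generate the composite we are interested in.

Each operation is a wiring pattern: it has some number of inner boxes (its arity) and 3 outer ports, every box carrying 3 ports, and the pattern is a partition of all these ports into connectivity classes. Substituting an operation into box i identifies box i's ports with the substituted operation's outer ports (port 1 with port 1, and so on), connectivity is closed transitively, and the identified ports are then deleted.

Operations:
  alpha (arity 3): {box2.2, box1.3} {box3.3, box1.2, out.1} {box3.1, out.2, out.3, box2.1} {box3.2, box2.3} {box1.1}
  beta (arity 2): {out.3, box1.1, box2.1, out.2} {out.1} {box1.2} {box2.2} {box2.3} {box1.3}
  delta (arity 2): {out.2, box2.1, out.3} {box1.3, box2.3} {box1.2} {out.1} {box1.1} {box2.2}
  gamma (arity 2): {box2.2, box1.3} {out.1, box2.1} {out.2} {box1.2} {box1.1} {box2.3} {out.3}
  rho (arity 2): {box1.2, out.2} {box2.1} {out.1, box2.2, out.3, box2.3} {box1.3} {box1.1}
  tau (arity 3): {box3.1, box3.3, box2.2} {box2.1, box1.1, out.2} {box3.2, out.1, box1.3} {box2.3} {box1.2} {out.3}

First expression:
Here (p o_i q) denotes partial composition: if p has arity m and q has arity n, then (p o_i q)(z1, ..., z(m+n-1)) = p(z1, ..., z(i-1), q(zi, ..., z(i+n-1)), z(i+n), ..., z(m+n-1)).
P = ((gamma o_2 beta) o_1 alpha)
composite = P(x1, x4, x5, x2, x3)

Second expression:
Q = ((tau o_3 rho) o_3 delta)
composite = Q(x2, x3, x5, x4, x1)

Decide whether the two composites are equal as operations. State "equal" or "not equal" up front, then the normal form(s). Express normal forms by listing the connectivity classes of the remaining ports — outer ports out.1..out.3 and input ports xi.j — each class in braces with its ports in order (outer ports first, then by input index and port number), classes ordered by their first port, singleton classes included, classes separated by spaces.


not equal: they reduce to {out.1} {out.2} {out.3} {x1.1} {x1.2, x5.3} {x1.3, x4.2} {x2.1, x3.1, x4.1, x5.1} {x2.2} {x2.3} {x3.2} {x3.3} {x4.3, x5.2} and {out.1, x2.3, x4.1} {out.2, x2.1, x3.1} {out.3} {x1.1} {x1.2, x1.3, x3.2} {x2.2} {x3.3} {x4.2} {x4.3, x5.3} {x5.1} {x5.2}


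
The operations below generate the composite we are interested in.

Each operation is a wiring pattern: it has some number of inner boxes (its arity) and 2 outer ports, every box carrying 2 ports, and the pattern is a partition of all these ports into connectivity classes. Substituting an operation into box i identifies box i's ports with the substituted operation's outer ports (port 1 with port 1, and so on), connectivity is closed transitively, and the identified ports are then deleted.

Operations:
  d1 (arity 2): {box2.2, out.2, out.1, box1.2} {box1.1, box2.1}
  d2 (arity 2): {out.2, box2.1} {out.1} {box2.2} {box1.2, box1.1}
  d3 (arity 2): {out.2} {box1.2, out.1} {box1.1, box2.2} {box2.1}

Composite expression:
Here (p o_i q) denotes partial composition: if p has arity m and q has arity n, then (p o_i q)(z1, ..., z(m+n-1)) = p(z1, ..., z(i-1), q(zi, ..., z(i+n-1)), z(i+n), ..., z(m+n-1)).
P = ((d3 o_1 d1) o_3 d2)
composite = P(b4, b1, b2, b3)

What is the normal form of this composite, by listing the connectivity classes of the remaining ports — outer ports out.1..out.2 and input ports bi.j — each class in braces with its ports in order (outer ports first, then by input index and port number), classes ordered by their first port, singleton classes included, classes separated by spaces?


{out.1, b1.2, b3.1, b4.2} {out.2} {b1.1, b4.1} {b2.1, b2.2} {b3.2}


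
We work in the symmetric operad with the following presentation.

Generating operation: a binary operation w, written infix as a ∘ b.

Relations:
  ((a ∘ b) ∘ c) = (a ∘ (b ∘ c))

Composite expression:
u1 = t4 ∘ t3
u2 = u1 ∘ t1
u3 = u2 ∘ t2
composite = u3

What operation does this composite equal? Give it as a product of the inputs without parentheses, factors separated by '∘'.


t4 ∘ t3 ∘ t1 ∘ t2


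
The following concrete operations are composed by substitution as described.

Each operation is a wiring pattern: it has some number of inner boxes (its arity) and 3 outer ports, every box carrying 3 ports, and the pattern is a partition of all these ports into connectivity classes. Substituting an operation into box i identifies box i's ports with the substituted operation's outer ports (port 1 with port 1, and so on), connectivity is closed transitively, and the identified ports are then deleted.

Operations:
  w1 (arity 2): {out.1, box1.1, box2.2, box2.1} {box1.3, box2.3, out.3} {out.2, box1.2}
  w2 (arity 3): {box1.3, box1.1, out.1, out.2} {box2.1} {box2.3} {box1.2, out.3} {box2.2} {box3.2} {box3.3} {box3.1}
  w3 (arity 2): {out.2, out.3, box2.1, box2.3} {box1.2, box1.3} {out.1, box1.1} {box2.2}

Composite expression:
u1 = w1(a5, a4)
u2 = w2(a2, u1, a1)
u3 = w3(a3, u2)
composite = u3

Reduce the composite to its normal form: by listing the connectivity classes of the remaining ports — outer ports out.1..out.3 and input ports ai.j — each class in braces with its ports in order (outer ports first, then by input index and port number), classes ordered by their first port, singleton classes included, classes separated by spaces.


{out.1, a3.1} {out.2, out.3, a2.1, a2.2, a2.3} {a1.1} {a1.2} {a1.3} {a3.2, a3.3} {a4.1, a4.2, a5.1} {a4.3, a5.3} {a5.2}

After gluing at w3, chains via deleted ports link the a-ports.
after w1, the pattern on (a5, a4) reads {out.1, a4.1, a4.2, a5.1} {out.2, a5.2} {out.3, a4.3, a5.3} (out.j = its outer ports)
after w2, the pattern on (a2, a5, a4, a1) reads {out.1, out.2, a2.1, a2.3} {out.3, a2.2} {a1.1} {a1.2} {a1.3} {a4.1, a4.2, a5.1} {a4.3, a5.3} {a5.2} (out.j = its outer ports)
after w3, the pattern on (a3, a2, a5, a4, a1) reads {out.1, a3.1} {out.2, out.3, a2.1, a2.2, a2.3} {a1.1} {a1.2} {a1.3} {a3.2, a3.3} {a4.1, a4.2, a5.1} {a4.3, a5.3} {a5.2} (out.j = its outer ports)


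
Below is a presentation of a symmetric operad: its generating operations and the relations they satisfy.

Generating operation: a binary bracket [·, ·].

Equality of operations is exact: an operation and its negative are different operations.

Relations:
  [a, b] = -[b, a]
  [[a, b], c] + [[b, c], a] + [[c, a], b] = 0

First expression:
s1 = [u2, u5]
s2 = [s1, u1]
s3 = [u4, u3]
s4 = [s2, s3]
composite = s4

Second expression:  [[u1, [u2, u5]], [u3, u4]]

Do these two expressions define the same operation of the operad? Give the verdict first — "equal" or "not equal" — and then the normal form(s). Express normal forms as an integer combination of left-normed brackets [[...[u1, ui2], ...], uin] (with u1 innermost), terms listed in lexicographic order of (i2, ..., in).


equal; the common form is [[[[u1, u2], u5], u3], u4] - [[[[u1, u2], u5], u4], u3] - [[[[u1, u5], u2], u3], u4] + [[[[u1, u5], u2], u4], u3]

In normal form, the first expression is [[[[u1, u2], u5], u3], u4] - [[[[u1, u2], u5], u4], u3] - [[[[u1, u5], u2], u3], u4] + [[[[u1, u5], u2], u4], u3]
In normal form, the second expression is [[[[u1, u2], u5], u3], u4] - [[[[u1, u2], u5], u4], u3] - [[[[u1, u5], u2], u3], u4] + [[[[u1, u5], u2], u4], u3]
Identical normal forms: equal.


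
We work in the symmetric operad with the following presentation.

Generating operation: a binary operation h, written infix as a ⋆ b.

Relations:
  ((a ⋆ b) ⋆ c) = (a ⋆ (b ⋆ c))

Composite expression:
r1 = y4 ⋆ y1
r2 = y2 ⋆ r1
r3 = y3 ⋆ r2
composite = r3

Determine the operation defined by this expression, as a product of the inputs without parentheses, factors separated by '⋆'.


Every regrouping of h is equal, so read the y-inputs in written order.
(y4 ⋆ y1) reduces to y4 ⋆ y1
(y2 ⋆ (y4 ⋆ y1)) reduces to y2 ⋆ y4 ⋆ y1
(y3 ⋆ (y2 ⋆ (y4 ⋆ y1))) reduces to y3 ⋆ y2 ⋆ y4 ⋆ y1

y3 ⋆ y2 ⋆ y4 ⋆ y1


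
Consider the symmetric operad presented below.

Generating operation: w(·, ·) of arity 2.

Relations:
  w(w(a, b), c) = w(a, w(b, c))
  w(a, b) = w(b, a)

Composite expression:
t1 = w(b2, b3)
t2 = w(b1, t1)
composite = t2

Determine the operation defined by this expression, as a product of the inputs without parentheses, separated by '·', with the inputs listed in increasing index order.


b1 · b2 · b3

With w associative and commutative, the b-input set is all that matters.
w(b2, b3) reduces to b2 · b3
w(b1, w(b2, b3)) reduces to b1 · b2 · b3
rearranged into index order: b1 · b2 · b3


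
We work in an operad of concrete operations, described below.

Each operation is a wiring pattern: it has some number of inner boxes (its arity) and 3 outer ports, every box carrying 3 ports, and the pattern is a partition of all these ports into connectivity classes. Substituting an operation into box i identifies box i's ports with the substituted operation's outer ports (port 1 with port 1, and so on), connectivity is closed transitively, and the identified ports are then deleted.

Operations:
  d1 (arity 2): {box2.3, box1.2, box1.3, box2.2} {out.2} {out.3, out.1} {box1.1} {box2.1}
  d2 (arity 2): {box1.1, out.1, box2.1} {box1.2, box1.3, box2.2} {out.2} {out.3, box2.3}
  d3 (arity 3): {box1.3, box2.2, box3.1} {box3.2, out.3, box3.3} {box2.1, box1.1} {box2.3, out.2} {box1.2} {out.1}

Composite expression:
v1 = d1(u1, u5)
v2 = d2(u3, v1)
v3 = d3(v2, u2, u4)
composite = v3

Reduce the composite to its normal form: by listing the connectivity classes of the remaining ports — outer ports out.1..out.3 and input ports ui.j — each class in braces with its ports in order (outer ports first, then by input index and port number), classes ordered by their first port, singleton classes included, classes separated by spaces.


Reachability decides: close wires over d3-identified ports.
through d1, on inputs (u1, u5): {out.1, out.3} {out.2} {u1.1} {u1.2, u1.3, u5.2, u5.3} {u5.1} (out.j = stage outer ports)
through d2, on inputs (u3, u1, u5): {out.1, out.3, u3.1} {out.2} {u1.1} {u1.2, u1.3, u5.2, u5.3} {u3.2, u3.3} {u5.1} (out.j = stage outer ports)
through d3, on inputs (u3, u1, u5, u2, u4): {out.1} {out.2, u2.3} {out.3, u4.2, u4.3} {u1.1} {u1.2, u1.3, u5.2, u5.3} {u2.1, u2.2, u3.1, u4.1} {u3.2, u3.3} {u5.1} (out.j = stage outer ports)

{out.1} {out.2, u2.3} {out.3, u4.2, u4.3} {u1.1} {u1.2, u1.3, u5.2, u5.3} {u2.1, u2.2, u3.1, u4.1} {u3.2, u3.3} {u5.1}


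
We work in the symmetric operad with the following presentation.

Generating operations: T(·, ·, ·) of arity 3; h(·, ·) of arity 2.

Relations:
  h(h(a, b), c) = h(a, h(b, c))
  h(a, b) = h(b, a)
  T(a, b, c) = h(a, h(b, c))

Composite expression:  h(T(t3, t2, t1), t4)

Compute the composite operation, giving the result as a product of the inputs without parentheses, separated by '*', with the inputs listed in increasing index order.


t1 * t2 * t3 * t4

Any arrangement under h is one operation, so sort the t-inputs.
T(t3, t2, t1) collapses to t3 * t2 * t1
h(T(t3, t2, t1), t4) collapses to t3 * t2 * t1 * t4
commutativity sorts the factors: t1 * t2 * t3 * t4


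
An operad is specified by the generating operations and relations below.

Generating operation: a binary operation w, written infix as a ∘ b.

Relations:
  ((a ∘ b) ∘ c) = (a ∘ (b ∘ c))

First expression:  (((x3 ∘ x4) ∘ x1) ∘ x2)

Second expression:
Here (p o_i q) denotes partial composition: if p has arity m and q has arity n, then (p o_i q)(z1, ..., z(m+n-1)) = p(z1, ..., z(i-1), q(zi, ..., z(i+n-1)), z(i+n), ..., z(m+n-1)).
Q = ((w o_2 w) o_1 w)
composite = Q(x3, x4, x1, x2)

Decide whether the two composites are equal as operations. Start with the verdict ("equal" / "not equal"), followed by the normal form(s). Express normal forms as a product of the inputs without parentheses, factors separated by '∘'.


The first expression, normalized: x3 ∘ x4 ∘ x1 ∘ x2
The second expression, normalized: x3 ∘ x4 ∘ x1 ∘ x2
Identical normal forms: equal.

equal; both compose to x3 ∘ x4 ∘ x1 ∘ x2


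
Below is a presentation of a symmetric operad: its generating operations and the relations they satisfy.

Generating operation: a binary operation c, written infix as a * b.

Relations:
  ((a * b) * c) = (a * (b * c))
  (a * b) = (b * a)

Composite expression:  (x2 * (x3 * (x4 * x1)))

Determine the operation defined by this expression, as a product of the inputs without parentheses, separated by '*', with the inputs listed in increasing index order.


x1 * x2 * x3 * x4

Reordering under c is free, so list the x-inputs canonically.
(x4 * x1) spells out as x4 * x1
(x3 * (x4 * x1)) spells out as x3 * x4 * x1
(x2 * (x3 * (x4 * x1))) spells out as x2 * x3 * x4 * x1
rearranged into index order: x1 * x2 * x3 * x4


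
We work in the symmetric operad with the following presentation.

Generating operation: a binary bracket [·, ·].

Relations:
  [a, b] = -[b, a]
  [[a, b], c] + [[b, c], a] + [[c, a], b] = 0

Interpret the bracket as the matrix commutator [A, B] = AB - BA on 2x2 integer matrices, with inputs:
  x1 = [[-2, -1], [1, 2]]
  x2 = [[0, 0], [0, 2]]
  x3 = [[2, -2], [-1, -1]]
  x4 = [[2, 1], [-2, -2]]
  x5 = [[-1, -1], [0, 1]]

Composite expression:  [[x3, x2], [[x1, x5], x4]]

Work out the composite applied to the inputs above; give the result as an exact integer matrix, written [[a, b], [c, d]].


[x3, x2] = [[0, -4], [2, 0]]
[x1, x5] = [[1, 2], [-2, -1]]
[[x1, x5], x4] = [[-2, -6], [-4, 2]]
[[x3, x2], [[x1, x5], x4]] = [[28, -16], [-8, -28]]

[[28, -16], [-8, -28]]


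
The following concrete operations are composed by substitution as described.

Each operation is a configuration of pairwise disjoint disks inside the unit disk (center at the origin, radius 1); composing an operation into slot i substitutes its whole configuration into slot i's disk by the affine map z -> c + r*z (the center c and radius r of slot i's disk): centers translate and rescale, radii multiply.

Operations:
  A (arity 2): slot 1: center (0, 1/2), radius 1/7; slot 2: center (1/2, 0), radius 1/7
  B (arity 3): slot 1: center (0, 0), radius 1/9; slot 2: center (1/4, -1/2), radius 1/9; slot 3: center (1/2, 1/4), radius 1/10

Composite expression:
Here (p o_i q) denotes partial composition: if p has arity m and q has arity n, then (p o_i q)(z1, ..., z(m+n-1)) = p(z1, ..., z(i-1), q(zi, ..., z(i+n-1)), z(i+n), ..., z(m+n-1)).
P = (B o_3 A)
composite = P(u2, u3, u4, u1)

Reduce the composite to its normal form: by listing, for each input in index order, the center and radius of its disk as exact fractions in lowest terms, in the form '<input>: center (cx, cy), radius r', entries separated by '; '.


u1: center (11/20, 1/4), radius 1/70; u2: center (0, 0), radius 1/9; u3: center (1/4, -1/2), radius 1/9; u4: center (1/2, 3/10), radius 1/70


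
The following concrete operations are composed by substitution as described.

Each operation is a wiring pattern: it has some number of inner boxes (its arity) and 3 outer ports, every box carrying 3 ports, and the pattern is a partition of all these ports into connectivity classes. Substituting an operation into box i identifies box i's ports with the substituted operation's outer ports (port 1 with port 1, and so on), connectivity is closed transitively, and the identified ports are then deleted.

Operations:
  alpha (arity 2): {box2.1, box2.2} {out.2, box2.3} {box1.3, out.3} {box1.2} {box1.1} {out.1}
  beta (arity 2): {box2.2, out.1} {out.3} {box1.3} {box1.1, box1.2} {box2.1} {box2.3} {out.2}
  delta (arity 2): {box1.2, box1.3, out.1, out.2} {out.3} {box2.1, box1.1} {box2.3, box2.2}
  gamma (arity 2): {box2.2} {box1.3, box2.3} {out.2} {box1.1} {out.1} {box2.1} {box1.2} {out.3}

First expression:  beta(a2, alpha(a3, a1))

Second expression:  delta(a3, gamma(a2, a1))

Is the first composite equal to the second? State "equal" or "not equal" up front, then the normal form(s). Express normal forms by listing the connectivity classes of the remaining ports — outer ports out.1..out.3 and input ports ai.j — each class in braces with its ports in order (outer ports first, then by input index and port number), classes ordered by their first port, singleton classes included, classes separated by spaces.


not equal — first {out.1, a1.3} {out.2} {out.3} {a1.1, a1.2} {a2.1, a2.2} {a2.3} {a3.1} {a3.2} {a3.3}, second {out.1, out.2, a3.2, a3.3} {out.3} {a1.1} {a1.2} {a1.3, a2.3} {a2.1} {a2.2} {a3.1}

The first expression, normalized: {out.1, a1.3} {out.2} {out.3} {a1.1, a1.2} {a2.1, a2.2} {a2.3} {a3.1} {a3.2} {a3.3}
The second expression, normalized: {out.1, out.2, a3.2, a3.3} {out.3} {a1.1} {a1.2} {a1.3, a2.3} {a2.1} {a2.2} {a3.1}
Different reductions; not equal.


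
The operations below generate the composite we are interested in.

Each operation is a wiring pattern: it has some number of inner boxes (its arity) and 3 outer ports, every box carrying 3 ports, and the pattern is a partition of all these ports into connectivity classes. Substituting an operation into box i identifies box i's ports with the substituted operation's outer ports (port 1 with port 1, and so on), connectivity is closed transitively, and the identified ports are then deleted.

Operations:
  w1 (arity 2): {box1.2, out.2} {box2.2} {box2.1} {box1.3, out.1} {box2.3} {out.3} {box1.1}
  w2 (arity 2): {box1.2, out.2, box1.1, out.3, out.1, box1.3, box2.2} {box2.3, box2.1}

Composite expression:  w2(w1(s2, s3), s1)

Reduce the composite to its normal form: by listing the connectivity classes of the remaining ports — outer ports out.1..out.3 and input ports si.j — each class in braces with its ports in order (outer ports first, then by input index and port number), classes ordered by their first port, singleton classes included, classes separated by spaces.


{out.1, out.2, out.3, s1.2, s2.2, s2.3} {s1.1, s1.3} {s2.1} {s3.1} {s3.2} {s3.3}

Substituting into w2 glues patterns; closure does the rest.
w1 over (s2, s3) gives {out.1, s2.3} {out.2, s2.2} {out.3} {s2.1} {s3.1} {s3.2} {s3.3}, out.j being that stage's outer ports
w2 over (s2, s3, s1) gives {out.1, out.2, out.3, s1.2, s2.2, s2.3} {s1.1, s1.3} {s2.1} {s3.1} {s3.2} {s3.3}, out.j being that stage's outer ports


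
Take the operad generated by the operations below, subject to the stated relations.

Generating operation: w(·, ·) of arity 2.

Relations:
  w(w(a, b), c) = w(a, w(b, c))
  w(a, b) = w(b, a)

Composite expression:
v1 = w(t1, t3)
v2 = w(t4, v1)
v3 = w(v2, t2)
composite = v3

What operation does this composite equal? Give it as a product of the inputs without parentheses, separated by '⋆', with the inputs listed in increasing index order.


Reordering under w is free, so list the t-inputs canonically.
w(t1, t3) flattens to t1 ⋆ t3
w(t4, w(t1, t3)) flattens to t4 ⋆ t1 ⋆ t3
w(w(t4, w(t1, t3)), t2) flattens to t4 ⋆ t1 ⋆ t3 ⋆ t2
reordering the factors by index: t1 ⋆ t2 ⋆ t3 ⋆ t4

t1 ⋆ t2 ⋆ t3 ⋆ t4


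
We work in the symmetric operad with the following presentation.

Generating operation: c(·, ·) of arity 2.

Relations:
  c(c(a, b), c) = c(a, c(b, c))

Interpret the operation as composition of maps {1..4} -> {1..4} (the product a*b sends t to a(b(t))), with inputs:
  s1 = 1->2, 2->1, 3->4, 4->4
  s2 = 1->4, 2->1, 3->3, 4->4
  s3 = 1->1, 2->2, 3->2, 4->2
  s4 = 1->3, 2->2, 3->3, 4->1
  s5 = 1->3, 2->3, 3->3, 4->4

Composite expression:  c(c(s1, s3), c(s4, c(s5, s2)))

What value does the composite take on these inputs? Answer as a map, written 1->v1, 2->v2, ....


1->2, 2->1, 3->1, 4->2

c(s1, s3) = 1->2, 2->1, 3->1, 4->1
c(s5, s2) = 1->4, 2->3, 3->3, 4->4
c(s4, c(s5, s2)) = 1->1, 2->3, 3->3, 4->1
c(c(s1, s3), c(s4, c(s5, s2))) = 1->2, 2->1, 3->1, 4->2


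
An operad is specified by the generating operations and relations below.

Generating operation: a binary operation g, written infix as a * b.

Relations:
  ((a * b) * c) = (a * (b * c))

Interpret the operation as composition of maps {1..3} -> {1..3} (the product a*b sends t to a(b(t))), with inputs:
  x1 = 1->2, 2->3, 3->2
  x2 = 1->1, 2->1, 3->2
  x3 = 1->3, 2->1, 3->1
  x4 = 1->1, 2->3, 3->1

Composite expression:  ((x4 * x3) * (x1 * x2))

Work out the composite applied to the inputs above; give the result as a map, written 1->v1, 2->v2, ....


1->1, 2->1, 3->1


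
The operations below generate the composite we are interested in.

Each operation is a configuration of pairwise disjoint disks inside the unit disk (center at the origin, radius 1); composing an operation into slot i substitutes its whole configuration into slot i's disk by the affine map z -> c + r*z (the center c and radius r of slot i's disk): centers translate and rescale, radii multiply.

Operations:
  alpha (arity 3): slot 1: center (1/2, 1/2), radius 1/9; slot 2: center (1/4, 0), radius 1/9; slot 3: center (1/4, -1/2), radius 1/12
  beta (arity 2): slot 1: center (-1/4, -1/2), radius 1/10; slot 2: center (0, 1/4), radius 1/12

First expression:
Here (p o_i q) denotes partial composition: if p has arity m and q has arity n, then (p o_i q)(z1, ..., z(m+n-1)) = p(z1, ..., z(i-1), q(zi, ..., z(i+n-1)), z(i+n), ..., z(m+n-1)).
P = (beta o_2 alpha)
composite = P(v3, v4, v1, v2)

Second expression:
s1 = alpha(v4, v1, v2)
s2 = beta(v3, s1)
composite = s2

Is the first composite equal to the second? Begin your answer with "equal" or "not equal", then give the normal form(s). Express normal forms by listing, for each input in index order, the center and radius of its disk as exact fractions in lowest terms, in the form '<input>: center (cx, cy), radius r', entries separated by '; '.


The first expression reduces to v1: center (1/48, 1/4), radius 1/108; v2: center (1/48, 5/24), radius 1/144; v3: center (-1/4, -1/2), radius 1/10; v4: center (1/24, 7/24), radius 1/108
The second expression reduces to v1: center (1/48, 1/4), radius 1/108; v2: center (1/48, 5/24), radius 1/144; v3: center (-1/4, -1/2), radius 1/10; v4: center (1/24, 7/24), radius 1/108
The normal forms match — equal.

equal; both compose to v1: center (1/48, 1/4), radius 1/108; v2: center (1/48, 5/24), radius 1/144; v3: center (-1/4, -1/2), radius 1/10; v4: center (1/24, 7/24), radius 1/108


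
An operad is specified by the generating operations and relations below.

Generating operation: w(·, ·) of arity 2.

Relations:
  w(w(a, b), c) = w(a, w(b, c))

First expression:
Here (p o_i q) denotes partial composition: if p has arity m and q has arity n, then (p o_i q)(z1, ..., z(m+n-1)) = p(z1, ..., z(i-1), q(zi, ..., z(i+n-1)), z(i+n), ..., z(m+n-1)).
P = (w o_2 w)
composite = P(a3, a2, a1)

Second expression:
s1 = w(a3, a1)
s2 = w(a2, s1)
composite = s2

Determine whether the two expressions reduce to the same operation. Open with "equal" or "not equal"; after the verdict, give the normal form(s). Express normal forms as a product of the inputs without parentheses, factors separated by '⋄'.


The first expression, normalized: a3 ⋄ a2 ⋄ a1
The second expression, normalized: a2 ⋄ a3 ⋄ a1
Different reductions; not equal.

not equal — first a3 ⋄ a2 ⋄ a1, second a2 ⋄ a3 ⋄ a1


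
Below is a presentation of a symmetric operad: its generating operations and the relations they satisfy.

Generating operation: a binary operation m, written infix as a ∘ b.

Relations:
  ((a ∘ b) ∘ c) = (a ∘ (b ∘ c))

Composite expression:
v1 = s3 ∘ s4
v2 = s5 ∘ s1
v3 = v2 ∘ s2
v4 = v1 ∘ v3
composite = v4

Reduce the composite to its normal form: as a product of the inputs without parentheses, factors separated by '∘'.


s3 ∘ s4 ∘ s5 ∘ s1 ∘ s2

Every regrouping of m is equal, so read the s-inputs in written order.
(s3 ∘ s4) linearizes to s3 ∘ s4
(s5 ∘ s1) linearizes to s5 ∘ s1
((s5 ∘ s1) ∘ s2) linearizes to s5 ∘ s1 ∘ s2
((s3 ∘ s4) ∘ ((s5 ∘ s1) ∘ s2)) linearizes to s3 ∘ s4 ∘ s5 ∘ s1 ∘ s2


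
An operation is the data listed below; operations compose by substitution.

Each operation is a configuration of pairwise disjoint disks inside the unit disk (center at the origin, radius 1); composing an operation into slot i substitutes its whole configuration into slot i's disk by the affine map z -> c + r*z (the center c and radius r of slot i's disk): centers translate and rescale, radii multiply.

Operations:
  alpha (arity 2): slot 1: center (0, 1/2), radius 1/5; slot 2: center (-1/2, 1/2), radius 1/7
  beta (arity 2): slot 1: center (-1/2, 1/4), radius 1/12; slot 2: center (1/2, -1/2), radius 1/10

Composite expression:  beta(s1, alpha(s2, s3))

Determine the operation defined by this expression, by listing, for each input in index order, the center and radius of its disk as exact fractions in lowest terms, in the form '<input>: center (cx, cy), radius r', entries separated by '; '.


s1: center (-1/2, 1/4), radius 1/12; s2: center (1/2, -9/20), radius 1/50; s3: center (9/20, -9/20), radius 1/70

Each s-disk chains the slot maps above it in beta; radii multiply.
s1 passes through 1 substitution, ending at center (-1/2, 1/4), radius 1/12
s2 passes through 2 substitutions, ending at center (1/2, -9/20), radius 1/50
s3 passes through 2 substitutions, ending at center (9/20, -9/20), radius 1/70
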